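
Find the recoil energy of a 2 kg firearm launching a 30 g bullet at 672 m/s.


v_r = m_p*v_p/m_gun = 0.03*672/2 = 10.08 m/s, E_r = 0.5*m_gun*v_r^2 = 0.5*2*10.08^2 = 101.6 J

101.6 J


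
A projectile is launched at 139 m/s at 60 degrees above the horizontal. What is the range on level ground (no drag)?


R = v0^2 * sin(2*theta) / g = 139^2 * sin(2*60°) / 9.81 = 1706 m

1706 m


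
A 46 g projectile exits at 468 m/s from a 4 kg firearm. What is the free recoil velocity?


v_recoil = m_p * v_p / m_gun = 0.046 * 468 / 4 = 5.382 m/s

5.382 m/s


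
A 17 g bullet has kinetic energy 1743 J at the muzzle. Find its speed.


v = sqrt(2*E/m) = sqrt(2*1743/0.017) = 452.8 m/s

452.8 m/s


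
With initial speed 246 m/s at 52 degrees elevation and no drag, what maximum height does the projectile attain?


H = (v0*sin(theta))^2 / (2g) = (246*sin(52°))^2 / (2*9.81) = 1915 m

1915 m


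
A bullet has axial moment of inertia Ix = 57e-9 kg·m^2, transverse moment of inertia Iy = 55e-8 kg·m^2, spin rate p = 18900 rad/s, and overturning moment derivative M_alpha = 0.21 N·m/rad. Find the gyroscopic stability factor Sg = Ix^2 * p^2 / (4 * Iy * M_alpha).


Sg = Ix^2 * p^2 / (4 * Iy * M_alpha) = (57e-9)^2 * 18900^2 / (4 * 55e-8 * 0.21) = 2.512

2.512


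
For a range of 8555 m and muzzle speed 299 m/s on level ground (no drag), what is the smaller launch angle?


sin(2*theta) = R*g/v0^2 = 8555*9.81/299^2 = 0.938743, theta = arcsin(0.938743)/2 = 34.92°

34.92 degrees


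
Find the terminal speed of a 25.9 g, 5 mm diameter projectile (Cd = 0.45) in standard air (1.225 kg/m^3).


A = pi*(d/2)^2 = pi*(5/2000)^2 = 1.96350e-05 m^2
vt = sqrt(2mg/(Cd*rho*A)) = sqrt(2*0.0259*9.81/(0.45 * 1.225 * 1.96350e-05)) = 216.7 m/s

216.7 m/s


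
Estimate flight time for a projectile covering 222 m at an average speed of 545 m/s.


t = d/v = 222/545 = 0.4073 s

0.4073 s


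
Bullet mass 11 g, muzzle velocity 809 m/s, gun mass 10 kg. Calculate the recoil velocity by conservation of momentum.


v_recoil = m_p * v_p / m_gun = 0.011 * 809 / 10 = 0.8899 m/s

0.8899 m/s


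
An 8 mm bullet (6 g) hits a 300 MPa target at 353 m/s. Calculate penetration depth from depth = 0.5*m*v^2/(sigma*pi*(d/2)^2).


A = pi*(d/2)^2 = pi*(8/2)^2 = 50.2655 mm^2
E = 0.5*m*v^2 = 0.5*0.006*353^2 = 373.827 J
depth = E/(sigma*A) = 373.827 J / (300 MPa * 50.2655 mm^2) = 373.827/(300 * 50.2655) m = 0.0247902 m ≈ 24.79 mm

24.79 mm


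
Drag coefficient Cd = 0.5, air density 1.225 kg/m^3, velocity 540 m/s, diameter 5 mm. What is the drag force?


A = pi*(d/2)^2 = pi*(5/2000)^2 = 1.96350e-05 m^2
Fd = 0.5*Cd*rho*A*v^2 = 0.5*0.5*1.225*1.96350e-05*540^2 = 1.753 N

1.753 N


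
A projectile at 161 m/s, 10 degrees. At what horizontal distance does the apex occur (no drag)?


R = v0^2*sin(2*theta)/g = 161^2*sin(2*10°)/9.81 = 903.721 m
apex_dist = R/2 = 903.721/2 = 451.9 m

451.9 m


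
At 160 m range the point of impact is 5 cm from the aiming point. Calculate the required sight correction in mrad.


1 mrad subtends 1 cm per 10 m of range, so adj = error_cm / (dist_m / 10) = 5 / (160/10) = 0.3125 mrad

0.3125 mrad


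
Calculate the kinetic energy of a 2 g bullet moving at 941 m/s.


E = 0.5*m*v^2 = 0.5*0.002*941^2 = 885.5 J

885.5 J


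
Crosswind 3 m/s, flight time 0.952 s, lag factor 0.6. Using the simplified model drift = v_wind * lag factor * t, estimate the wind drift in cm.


drift = v_wind * lag * t = 3 * 0.6 * 0.952 = 1.7136 m ≈ 171.4 cm

171.4 cm


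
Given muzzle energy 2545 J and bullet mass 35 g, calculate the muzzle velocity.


v = sqrt(2*E/m) = sqrt(2*2545/0.035) = 381.4 m/s

381.4 m/s


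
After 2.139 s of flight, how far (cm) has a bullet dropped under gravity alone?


drop = 0.5*g*t^2 = 0.5*9.81*2.139^2 = 22.4419 m ≈ 2244 cm

2244 cm


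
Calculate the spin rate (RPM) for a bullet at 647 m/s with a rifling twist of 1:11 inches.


twist_m = 11*0.0254 = 0.2794 m
spin = v/twist = 647/0.2794 = 2315.676 rev/s
RPM = spin*60 = 2315.676*60 ≈ 138941 RPM

138941 RPM


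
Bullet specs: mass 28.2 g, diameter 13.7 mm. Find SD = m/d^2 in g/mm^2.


SD = m/d^2 = 28.2/13.7^2 = 0.1502 g/mm^2

0.1502 g/mm^2


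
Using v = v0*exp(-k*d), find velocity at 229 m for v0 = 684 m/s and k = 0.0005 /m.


v = v0*exp(-k*d) = 684*exp(-0.0005*229) = 610 m/s

610 m/s


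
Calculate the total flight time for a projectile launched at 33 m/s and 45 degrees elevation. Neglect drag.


T = 2*v0*sin(theta)/g = 2*33*sin(45°)/9.81 = 4.757 s

4.757 s


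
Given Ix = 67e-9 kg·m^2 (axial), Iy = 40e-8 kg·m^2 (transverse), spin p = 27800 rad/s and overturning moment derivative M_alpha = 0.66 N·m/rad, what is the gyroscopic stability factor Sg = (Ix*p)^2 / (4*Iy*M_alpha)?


Sg = Ix^2 * p^2 / (4 * Iy * M_alpha) = (67e-9)^2 * 27800^2 / (4 * 40e-8 * 0.66) = 3.285

3.285


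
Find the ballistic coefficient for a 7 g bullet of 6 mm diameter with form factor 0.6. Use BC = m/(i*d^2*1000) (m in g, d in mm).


BC = m/(i*d^2*1000) = 7/(0.6 * 6^2 * 1000) = 0.0003241

0.0003241


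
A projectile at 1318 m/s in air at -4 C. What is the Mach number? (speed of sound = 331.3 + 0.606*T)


a = 331.3 + 0.606*(-4) = 328.876 m/s
M = v/a = 1318/328.876 = 4.008

4.008


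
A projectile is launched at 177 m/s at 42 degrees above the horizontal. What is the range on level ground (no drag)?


R = v0^2 * sin(2*theta) / g = 177^2 * sin(2*42°) / 9.81 = 3176 m

3176 m


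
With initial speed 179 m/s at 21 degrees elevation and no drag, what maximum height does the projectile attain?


H = (v0*sin(theta))^2 / (2g) = (179*sin(21°))^2 / (2*9.81) = 209.7 m

209.7 m


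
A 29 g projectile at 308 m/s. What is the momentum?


p = m*v = 0.029*308 = 8.932 kg·m/s

8.932 kg·m/s


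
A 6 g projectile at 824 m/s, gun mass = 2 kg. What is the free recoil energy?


v_r = m_p*v_p/m_gun = 0.006*824/2 = 2.472 m/s, E_r = 0.5*m_gun*v_r^2 = 0.5*2*2.472^2 = 6.111 J

6.111 J


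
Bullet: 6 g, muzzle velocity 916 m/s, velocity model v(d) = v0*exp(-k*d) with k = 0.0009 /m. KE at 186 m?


v = v0*exp(-k*d) = 916*exp(-0.0009*186) = 774.809 m/s
E = 0.5*m*v^2 = 0.5*0.006*774.809^2 = 1801 J

1801 J


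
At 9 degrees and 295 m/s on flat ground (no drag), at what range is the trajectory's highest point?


R = v0^2*sin(2*theta)/g = 295^2*sin(2*9°)/9.81 = 2741.31 m
apex_dist = R/2 = 2741.31/2 = 1371 m

1371 m


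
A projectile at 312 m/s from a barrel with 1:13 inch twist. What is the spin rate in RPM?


twist_m = 13*0.0254 = 0.3302 m
spin = v/twist = 312/0.3302 = 944.8819 rev/s
RPM = spin*60 = 944.8819*60 ≈ 56693 RPM

56693 RPM


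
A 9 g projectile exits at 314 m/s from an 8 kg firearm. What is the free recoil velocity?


v_recoil = m_p * v_p / m_gun = 0.009 * 314 / 8 = 0.3532 m/s

0.3532 m/s


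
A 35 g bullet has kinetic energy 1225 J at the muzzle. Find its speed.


v = sqrt(2*E/m) = sqrt(2*1225/0.035) = 264.6 m/s

264.6 m/s


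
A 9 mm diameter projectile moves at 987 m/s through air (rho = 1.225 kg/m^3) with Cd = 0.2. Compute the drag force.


A = pi*(d/2)^2 = pi*(9/2000)^2 = 6.36173e-05 m^2
Fd = 0.5*Cd*rho*A*v^2 = 0.5*0.2*1.225*6.36173e-05*987^2 = 7.592 N

7.592 N


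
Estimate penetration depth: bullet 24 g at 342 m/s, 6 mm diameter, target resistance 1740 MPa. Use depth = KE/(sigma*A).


A = pi*(d/2)^2 = pi*(6/2)^2 = 28.2743 mm^2
E = 0.5*m*v^2 = 0.5*0.024*342^2 = 1403.57 J
depth = E/(sigma*A) = 1403.57 J / (1740 MPa * 28.2743 mm^2) = 1403.57/(1740 * 28.2743) m = 0.0285293 m ≈ 28.53 mm

28.53 mm


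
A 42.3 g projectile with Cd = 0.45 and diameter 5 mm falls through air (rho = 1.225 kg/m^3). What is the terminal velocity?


A = pi*(d/2)^2 = pi*(5/2000)^2 = 1.96350e-05 m^2
vt = sqrt(2mg/(Cd*rho*A)) = sqrt(2*0.0423*9.81/(0.45 * 1.225 * 1.96350e-05)) = 276.9 m/s

276.9 m/s


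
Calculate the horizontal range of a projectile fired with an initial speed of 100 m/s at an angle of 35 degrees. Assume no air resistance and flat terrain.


R = v0^2 * sin(2*theta) / g = 100^2 * sin(2*35°) / 9.81 = 957.9 m

957.9 m


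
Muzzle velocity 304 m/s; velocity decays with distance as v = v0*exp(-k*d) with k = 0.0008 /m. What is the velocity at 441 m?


v = v0*exp(-k*d) = 304*exp(-0.0008*441) = 213.6 m/s

213.6 m/s


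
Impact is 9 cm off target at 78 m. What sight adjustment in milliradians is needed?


1 mrad subtends 1 cm per 10 m of range, so adj = error_cm / (dist_m / 10) = 9 / (78/10) = 1.154 mrad

1.154 mrad


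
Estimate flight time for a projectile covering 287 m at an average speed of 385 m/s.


t = d/v = 287/385 = 0.7455 s

0.7455 s


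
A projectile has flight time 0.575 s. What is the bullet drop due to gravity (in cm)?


drop = 0.5*g*t^2 = 0.5*9.81*0.575^2 = 1.62172 m ≈ 162.2 cm

162.2 cm


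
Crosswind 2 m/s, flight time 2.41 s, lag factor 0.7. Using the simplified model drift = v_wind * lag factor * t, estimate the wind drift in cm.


drift = v_wind * lag * t = 2 * 0.7 * 2.41 = 3.374 m ≈ 337.4 cm

337.4 cm


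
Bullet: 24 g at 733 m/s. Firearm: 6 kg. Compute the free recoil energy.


v_r = m_p*v_p/m_gun = 0.024*733/6 = 2.932 m/s, E_r = 0.5*m_gun*v_r^2 = 0.5*6*2.932^2 = 25.79 J

25.79 J


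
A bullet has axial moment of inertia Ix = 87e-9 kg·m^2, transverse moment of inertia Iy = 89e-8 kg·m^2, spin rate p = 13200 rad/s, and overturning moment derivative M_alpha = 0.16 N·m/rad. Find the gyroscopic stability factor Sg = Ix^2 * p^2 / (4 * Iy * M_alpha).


Sg = Ix^2 * p^2 / (4 * Iy * M_alpha) = (87e-9)^2 * 13200^2 / (4 * 89e-8 * 0.16) = 2.315

2.315


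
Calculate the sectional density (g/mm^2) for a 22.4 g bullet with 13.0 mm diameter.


SD = m/d^2 = 22.4/13.0^2 = 0.1325 g/mm^2

0.1325 g/mm^2


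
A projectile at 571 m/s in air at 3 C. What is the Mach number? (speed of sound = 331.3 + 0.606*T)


a = 331.3 + 0.606*(3) = 333.118 m/s
M = v/a = 571/333.118 = 1.714

1.714


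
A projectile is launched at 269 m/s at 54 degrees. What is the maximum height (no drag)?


H = (v0*sin(theta))^2 / (2g) = (269*sin(54°))^2 / (2*9.81) = 2414 m

2414 m


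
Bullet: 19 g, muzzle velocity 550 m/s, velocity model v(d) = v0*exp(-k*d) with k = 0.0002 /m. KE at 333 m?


v = v0*exp(-k*d) = 550*exp(-0.0002*333) = 514.563 m/s
E = 0.5*m*v^2 = 0.5*0.019*514.563^2 = 2515 J

2515 J


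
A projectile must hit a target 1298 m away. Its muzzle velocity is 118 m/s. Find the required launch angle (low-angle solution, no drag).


sin(2*theta) = R*g/v0^2 = 1298*9.81/118^2 = 0.914492, theta = arcsin(0.914492)/2 = 33.07°

33.07 degrees


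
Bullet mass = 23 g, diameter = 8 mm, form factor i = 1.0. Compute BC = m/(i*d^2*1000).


BC = m/(i*d^2*1000) = 23/(1.0 * 8^2 * 1000) = 0.0003594

0.0003594


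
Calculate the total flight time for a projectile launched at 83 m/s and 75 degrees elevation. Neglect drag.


T = 2*v0*sin(theta)/g = 2*83*sin(75°)/9.81 = 16.34 s

16.34 s


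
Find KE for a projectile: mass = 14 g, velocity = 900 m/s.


E = 0.5*m*v^2 = 0.5*0.014*900^2 = 5670 J

5670 J


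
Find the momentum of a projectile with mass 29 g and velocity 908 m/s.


p = m*v = 0.029*908 = 26.33 kg·m/s

26.33 kg·m/s


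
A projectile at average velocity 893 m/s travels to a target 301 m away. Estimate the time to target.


t = d/v = 301/893 = 0.3371 s

0.3371 s


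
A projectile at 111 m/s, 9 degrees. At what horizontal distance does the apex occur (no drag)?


R = v0^2*sin(2*theta)/g = 111^2*sin(2*9°)/9.81 = 388.114 m
apex_dist = R/2 = 388.114/2 = 194.1 m

194.1 m


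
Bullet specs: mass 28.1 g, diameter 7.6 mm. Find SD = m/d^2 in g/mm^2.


SD = m/d^2 = 28.1/7.6^2 = 0.4865 g/mm^2

0.4865 g/mm^2


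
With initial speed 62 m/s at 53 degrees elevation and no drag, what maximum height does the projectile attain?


H = (v0*sin(theta))^2 / (2g) = (62*sin(53°))^2 / (2*9.81) = 125 m

125 m


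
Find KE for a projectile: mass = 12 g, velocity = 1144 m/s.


E = 0.5*m*v^2 = 0.5*0.012*1144^2 = 7852 J

7852 J


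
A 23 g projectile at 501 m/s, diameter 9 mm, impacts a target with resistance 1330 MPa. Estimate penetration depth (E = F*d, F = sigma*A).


A = pi*(d/2)^2 = pi*(9/2)^2 = 63.6173 mm^2
E = 0.5*m*v^2 = 0.5*0.023*501^2 = 2886.51 J
depth = E/(sigma*A) = 2886.51 J / (1330 MPa * 63.6173 mm^2) = 2886.51/(1330 * 63.6173) m = 0.0341151 m ≈ 34.12 mm

34.12 mm


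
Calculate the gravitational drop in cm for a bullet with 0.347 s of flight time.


drop = 0.5*g*t^2 = 0.5*9.81*0.347^2 = 0.590606 m ≈ 59.06 cm

59.06 cm


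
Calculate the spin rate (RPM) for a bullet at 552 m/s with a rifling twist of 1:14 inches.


twist_m = 14*0.0254 = 0.3556 m
spin = v/twist = 552/0.3556 = 1552.306 rev/s
RPM = spin*60 = 1552.306*60 ≈ 93138 RPM

93138 RPM


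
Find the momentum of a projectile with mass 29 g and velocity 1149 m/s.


p = m*v = 0.029*1149 = 33.32 kg·m/s

33.32 kg·m/s


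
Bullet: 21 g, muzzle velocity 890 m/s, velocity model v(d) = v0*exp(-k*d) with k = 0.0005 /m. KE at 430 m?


v = v0*exp(-k*d) = 890*exp(-0.0005*430) = 717.822 m/s
E = 0.5*m*v^2 = 0.5*0.021*717.822^2 = 5410 J

5410 J


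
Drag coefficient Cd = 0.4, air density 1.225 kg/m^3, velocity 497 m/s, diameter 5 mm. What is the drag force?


A = pi*(d/2)^2 = pi*(5/2000)^2 = 1.96350e-05 m^2
Fd = 0.5*Cd*rho*A*v^2 = 0.5*0.4*1.225*1.96350e-05*497^2 = 1.188 N

1.188 N


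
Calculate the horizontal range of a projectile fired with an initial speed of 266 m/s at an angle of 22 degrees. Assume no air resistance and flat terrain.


R = v0^2 * sin(2*theta) / g = 266^2 * sin(2*22°) / 9.81 = 5010 m

5010 m


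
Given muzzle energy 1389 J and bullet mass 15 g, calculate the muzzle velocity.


v = sqrt(2*E/m) = sqrt(2*1389/0.015) = 430.3 m/s

430.3 m/s


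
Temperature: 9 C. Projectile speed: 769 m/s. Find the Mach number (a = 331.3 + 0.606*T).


a = 331.3 + 0.606*(9) = 336.754 m/s
M = v/a = 769/336.754 = 2.284

2.284


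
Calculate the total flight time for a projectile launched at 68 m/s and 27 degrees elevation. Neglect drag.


T = 2*v0*sin(theta)/g = 2*68*sin(27°)/9.81 = 6.294 s

6.294 s


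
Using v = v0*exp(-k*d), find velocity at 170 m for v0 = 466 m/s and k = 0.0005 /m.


v = v0*exp(-k*d) = 466*exp(-0.0005*170) = 428 m/s

428 m/s


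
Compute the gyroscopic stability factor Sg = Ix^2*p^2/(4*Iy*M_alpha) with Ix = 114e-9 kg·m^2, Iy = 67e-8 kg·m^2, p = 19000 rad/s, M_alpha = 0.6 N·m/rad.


Sg = Ix^2 * p^2 / (4 * Iy * M_alpha) = (114e-9)^2 * 19000^2 / (4 * 67e-8 * 0.6) = 2.918

2.918


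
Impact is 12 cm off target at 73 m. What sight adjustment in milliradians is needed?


1 mrad subtends 1 cm per 10 m of range, so adj = error_cm / (dist_m / 10) = 12 / (73/10) = 1.644 mrad

1.644 mrad


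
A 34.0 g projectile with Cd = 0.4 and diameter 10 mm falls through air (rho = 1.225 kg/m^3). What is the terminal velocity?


A = pi*(d/2)^2 = pi*(10/2000)^2 = 7.85398e-05 m^2
vt = sqrt(2mg/(Cd*rho*A)) = sqrt(2*0.034*9.81/(0.4 * 1.225 * 7.85398e-05)) = 131.7 m/s

131.7 m/s


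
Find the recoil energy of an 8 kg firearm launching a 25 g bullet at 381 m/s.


v_r = m_p*v_p/m_gun = 0.025*381/8 = 1.19063 m/s, E_r = 0.5*m_gun*v_r^2 = 0.5*8*1.19063^2 = 5.67 J

5.67 J


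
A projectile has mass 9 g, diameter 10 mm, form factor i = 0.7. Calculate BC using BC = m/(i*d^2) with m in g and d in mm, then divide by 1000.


BC = m/(i*d^2*1000) = 9/(0.7 * 10^2 * 1000) = 0.0001286

0.0001286


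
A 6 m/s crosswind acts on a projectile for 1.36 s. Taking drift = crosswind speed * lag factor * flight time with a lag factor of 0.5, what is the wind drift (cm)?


drift = v_wind * lag * t = 6 * 0.5 * 1.36 = 4.08 m ≈ 408 cm

408 cm


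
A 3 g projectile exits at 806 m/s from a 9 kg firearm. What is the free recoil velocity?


v_recoil = m_p * v_p / m_gun = 0.003 * 806 / 9 = 0.2687 m/s

0.2687 m/s


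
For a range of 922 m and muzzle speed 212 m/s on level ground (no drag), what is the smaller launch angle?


sin(2*theta) = R*g/v0^2 = 922*9.81/212^2 = 0.201246, theta = arcsin(0.201246)/2 = 5.805°

5.805 degrees


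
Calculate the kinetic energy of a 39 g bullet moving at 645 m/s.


E = 0.5*m*v^2 = 0.5*0.039*645^2 = 8112 J

8112 J


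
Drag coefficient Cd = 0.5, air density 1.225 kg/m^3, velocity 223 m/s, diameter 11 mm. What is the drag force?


A = pi*(d/2)^2 = pi*(11/2000)^2 = 9.50332e-05 m^2
Fd = 0.5*Cd*rho*A*v^2 = 0.5*0.5*1.225*9.50332e-05*223^2 = 1.447 N

1.447 N


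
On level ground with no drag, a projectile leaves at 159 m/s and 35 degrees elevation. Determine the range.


R = v0^2 * sin(2*theta) / g = 159^2 * sin(2*35°) / 9.81 = 2422 m

2422 m


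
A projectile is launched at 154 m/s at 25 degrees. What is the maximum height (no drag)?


H = (v0*sin(theta))^2 / (2g) = (154*sin(25°))^2 / (2*9.81) = 215.9 m

215.9 m


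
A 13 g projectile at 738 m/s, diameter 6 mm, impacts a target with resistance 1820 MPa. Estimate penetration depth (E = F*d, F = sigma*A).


A = pi*(d/2)^2 = pi*(6/2)^2 = 28.2743 mm^2
E = 0.5*m*v^2 = 0.5*0.013*738^2 = 3540.19 J
depth = E/(sigma*A) = 3540.19 J / (1820 MPa * 28.2743 mm^2) = 3540.19/(1820 * 28.2743) m = 0.0687959 m ≈ 68.8 mm

68.8 mm


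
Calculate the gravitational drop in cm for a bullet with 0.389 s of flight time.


drop = 0.5*g*t^2 = 0.5*9.81*0.389^2 = 0.74223 m ≈ 74.22 cm

74.22 cm


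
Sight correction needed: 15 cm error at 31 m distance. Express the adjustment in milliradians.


1 mrad subtends 1 cm per 10 m of range, so adj = error_cm / (dist_m / 10) = 15 / (31/10) = 4.839 mrad

4.839 mrad


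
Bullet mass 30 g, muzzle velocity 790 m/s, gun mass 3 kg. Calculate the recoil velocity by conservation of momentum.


v_recoil = m_p * v_p / m_gun = 0.03 * 790 / 3 = 7.9 m/s

7.9 m/s


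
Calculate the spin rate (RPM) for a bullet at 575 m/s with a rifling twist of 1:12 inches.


twist_m = 12*0.0254 = 0.3048 m
spin = v/twist = 575/0.3048 = 1886.483 rev/s
RPM = spin*60 = 1886.483*60 ≈ 113189 RPM

113189 RPM


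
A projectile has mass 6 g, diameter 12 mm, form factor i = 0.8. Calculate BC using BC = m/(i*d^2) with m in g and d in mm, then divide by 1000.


BC = m/(i*d^2*1000) = 6/(0.8 * 12^2 * 1000) = 5.208e-05

5.208e-05


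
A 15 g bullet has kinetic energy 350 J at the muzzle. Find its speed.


v = sqrt(2*E/m) = sqrt(2*350/0.015) = 216 m/s

216 m/s


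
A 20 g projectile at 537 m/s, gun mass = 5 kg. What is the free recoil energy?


v_r = m_p*v_p/m_gun = 0.02*537/5 = 2.148 m/s, E_r = 0.5*m_gun*v_r^2 = 0.5*5*2.148^2 = 11.53 J

11.53 J


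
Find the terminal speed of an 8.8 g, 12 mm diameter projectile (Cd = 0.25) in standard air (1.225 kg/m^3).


A = pi*(d/2)^2 = pi*(12/2000)^2 = 1.13097e-04 m^2
vt = sqrt(2mg/(Cd*rho*A)) = sqrt(2*0.0088*9.81/(0.25 * 1.225 * 1.13097e-04)) = 70.6 m/s

70.6 m/s


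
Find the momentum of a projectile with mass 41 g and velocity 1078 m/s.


p = m*v = 0.041*1078 = 44.2 kg·m/s

44.2 kg·m/s


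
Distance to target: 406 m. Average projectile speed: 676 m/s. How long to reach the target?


t = d/v = 406/676 = 0.6006 s

0.6006 s


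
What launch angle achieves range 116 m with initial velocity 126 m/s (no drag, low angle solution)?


sin(2*theta) = R*g/v0^2 = 116*9.81/126^2 = 0.071678, theta = arcsin(0.071678)/2 = 2.055°

2.055 degrees


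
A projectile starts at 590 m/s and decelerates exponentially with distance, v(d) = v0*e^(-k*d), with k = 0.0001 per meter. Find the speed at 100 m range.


v = v0*exp(-k*d) = 590*exp(-0.0001*100) = 584.1 m/s

584.1 m/s


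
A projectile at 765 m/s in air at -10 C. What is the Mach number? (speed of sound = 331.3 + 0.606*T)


a = 331.3 + 0.606*(-10) = 325.24 m/s
M = v/a = 765/325.24 = 2.352

2.352


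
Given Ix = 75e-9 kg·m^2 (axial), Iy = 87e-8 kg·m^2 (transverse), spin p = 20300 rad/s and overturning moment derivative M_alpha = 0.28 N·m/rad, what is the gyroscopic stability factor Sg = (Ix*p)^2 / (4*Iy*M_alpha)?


Sg = Ix^2 * p^2 / (4 * Iy * M_alpha) = (75e-9)^2 * 20300^2 / (4 * 87e-8 * 0.28) = 2.379

2.379


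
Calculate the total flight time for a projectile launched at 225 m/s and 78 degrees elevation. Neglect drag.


T = 2*v0*sin(theta)/g = 2*225*sin(78°)/9.81 = 44.87 s

44.87 s


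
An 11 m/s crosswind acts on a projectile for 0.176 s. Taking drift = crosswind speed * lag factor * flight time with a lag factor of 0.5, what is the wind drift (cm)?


drift = v_wind * lag * t = 11 * 0.5 * 0.176 = 0.968 m ≈ 96.8 cm

96.8 cm


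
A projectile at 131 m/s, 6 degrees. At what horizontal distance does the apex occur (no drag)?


R = v0^2*sin(2*theta)/g = 131^2*sin(2*6°)/9.81 = 363.708 m
apex_dist = R/2 = 363.708/2 = 181.9 m

181.9 m


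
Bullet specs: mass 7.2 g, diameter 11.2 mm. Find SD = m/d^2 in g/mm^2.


SD = m/d^2 = 7.2/11.2^2 = 0.0574 g/mm^2

0.0574 g/mm^2


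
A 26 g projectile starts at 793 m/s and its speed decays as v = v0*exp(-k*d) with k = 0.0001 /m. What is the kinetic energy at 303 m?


v = v0*exp(-k*d) = 793*exp(-0.0001*303) = 769.332 m/s
E = 0.5*m*v^2 = 0.5*0.026*769.332^2 = 7694 J

7694 J


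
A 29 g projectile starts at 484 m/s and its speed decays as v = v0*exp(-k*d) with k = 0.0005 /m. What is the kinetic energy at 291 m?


v = v0*exp(-k*d) = 484*exp(-0.0005*291) = 418.462 m/s
E = 0.5*m*v^2 = 0.5*0.029*418.462^2 = 2539 J

2539 J


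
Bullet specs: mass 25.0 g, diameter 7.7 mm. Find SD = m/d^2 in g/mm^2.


SD = m/d^2 = 25.0/7.7^2 = 0.4217 g/mm^2

0.4217 g/mm^2


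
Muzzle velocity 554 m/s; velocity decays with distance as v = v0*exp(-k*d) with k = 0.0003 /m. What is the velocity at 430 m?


v = v0*exp(-k*d) = 554*exp(-0.0003*430) = 487 m/s

487 m/s


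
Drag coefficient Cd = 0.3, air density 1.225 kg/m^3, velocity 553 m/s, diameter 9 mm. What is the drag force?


A = pi*(d/2)^2 = pi*(9/2000)^2 = 6.36173e-05 m^2
Fd = 0.5*Cd*rho*A*v^2 = 0.5*0.3*1.225*6.36173e-05*553^2 = 3.575 N

3.575 N


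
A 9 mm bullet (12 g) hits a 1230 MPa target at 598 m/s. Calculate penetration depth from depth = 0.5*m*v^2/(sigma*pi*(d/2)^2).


A = pi*(d/2)^2 = pi*(9/2)^2 = 63.6173 mm^2
E = 0.5*m*v^2 = 0.5*0.012*598^2 = 2145.62 J
depth = E/(sigma*A) = 2145.62 J / (1230 MPa * 63.6173 mm^2) = 2145.62/(1230 * 63.6173) m = 0.0274204 m ≈ 27.42 mm

27.42 mm


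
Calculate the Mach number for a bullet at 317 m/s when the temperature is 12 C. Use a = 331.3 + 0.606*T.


a = 331.3 + 0.606*(12) = 338.572 m/s
M = v/a = 317/338.572 = 0.9363

0.9363


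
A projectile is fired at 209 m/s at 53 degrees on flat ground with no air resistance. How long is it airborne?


T = 2*v0*sin(theta)/g = 2*209*sin(53°)/9.81 = 34.03 s

34.03 s


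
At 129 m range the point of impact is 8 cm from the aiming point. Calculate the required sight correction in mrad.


1 mrad subtends 1 cm per 10 m of range, so adj = error_cm / (dist_m / 10) = 8 / (129/10) = 0.6202 mrad

0.6202 mrad


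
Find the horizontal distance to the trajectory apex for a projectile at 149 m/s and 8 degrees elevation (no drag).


R = v0^2*sin(2*theta)/g = 149^2*sin(2*8°)/9.81 = 623.795 m
apex_dist = R/2 = 623.795/2 = 311.9 m

311.9 m


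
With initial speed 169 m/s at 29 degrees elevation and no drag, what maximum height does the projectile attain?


H = (v0*sin(theta))^2 / (2g) = (169*sin(29°))^2 / (2*9.81) = 342.2 m

342.2 m


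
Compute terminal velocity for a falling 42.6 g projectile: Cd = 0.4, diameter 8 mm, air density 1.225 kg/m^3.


A = pi*(d/2)^2 = pi*(8/2000)^2 = 5.02655e-05 m^2
vt = sqrt(2mg/(Cd*rho*A)) = sqrt(2*0.0426*9.81/(0.4 * 1.225 * 5.02655e-05)) = 184.2 m/s

184.2 m/s


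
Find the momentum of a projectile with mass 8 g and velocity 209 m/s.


p = m*v = 0.008*209 = 1.672 kg·m/s

1.672 kg·m/s


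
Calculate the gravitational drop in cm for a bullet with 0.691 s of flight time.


drop = 0.5*g*t^2 = 0.5*9.81*0.691^2 = 2.34204 m ≈ 234.2 cm

234.2 cm


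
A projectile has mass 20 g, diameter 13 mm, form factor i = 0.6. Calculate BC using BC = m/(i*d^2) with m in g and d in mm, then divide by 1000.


BC = m/(i*d^2*1000) = 20/(0.6 * 13^2 * 1000) = 0.0001972

0.0001972


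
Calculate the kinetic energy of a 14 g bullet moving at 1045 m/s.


E = 0.5*m*v^2 = 0.5*0.014*1045^2 = 7644 J

7644 J


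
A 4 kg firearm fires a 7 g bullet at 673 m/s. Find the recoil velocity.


v_recoil = m_p * v_p / m_gun = 0.007 * 673 / 4 = 1.178 m/s

1.178 m/s


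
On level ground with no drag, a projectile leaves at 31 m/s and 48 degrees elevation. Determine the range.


R = v0^2 * sin(2*theta) / g = 31^2 * sin(2*48°) / 9.81 = 97.42 m

97.42 m


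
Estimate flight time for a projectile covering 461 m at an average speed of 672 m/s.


t = d/v = 461/672 = 0.686 s

0.686 s


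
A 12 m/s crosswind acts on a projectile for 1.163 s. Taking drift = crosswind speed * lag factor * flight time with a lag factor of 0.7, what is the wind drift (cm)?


drift = v_wind * lag * t = 12 * 0.7 * 1.163 = 9.7692 m ≈ 976.9 cm

976.9 cm


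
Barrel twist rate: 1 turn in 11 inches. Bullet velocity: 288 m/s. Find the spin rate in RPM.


twist_m = 11*0.0254 = 0.2794 m
spin = v/twist = 288/0.2794 = 1030.78 rev/s
RPM = spin*60 = 1030.78*60 ≈ 61847 RPM

61847 RPM


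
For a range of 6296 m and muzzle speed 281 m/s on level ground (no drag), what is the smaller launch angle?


sin(2*theta) = R*g/v0^2 = 6296*9.81/281^2 = 0.782206, theta = arcsin(0.782206)/2 = 25.73°

25.73 degrees


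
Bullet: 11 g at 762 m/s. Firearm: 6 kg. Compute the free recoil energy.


v_r = m_p*v_p/m_gun = 0.011*762/6 = 1.397 m/s, E_r = 0.5*m_gun*v_r^2 = 0.5*6*1.397^2 = 5.855 J

5.855 J


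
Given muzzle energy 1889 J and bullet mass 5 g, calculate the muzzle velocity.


v = sqrt(2*E/m) = sqrt(2*1889/0.005) = 869.3 m/s

869.3 m/s


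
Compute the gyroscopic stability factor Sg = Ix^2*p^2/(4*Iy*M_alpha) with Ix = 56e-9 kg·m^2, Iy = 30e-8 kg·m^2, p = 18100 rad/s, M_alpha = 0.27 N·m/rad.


Sg = Ix^2 * p^2 / (4 * Iy * M_alpha) = (56e-9)^2 * 18100^2 / (4 * 30e-8 * 0.27) = 3.171

3.171


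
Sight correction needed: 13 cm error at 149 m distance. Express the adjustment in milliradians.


1 mrad subtends 1 cm per 10 m of range, so adj = error_cm / (dist_m / 10) = 13 / (149/10) = 0.8725 mrad

0.8725 mrad


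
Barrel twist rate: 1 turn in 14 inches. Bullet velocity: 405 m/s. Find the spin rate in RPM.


twist_m = 14*0.0254 = 0.3556 m
spin = v/twist = 405/0.3556 = 1138.92 rev/s
RPM = spin*60 = 1138.92*60 ≈ 68335 RPM

68335 RPM


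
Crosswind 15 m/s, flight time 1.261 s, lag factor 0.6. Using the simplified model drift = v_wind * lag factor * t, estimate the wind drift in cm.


drift = v_wind * lag * t = 15 * 0.6 * 1.261 = 11.349 m ≈ 1135 cm

1135 cm


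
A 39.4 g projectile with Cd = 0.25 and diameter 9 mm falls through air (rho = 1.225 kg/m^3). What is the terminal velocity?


A = pi*(d/2)^2 = pi*(9/2000)^2 = 6.36173e-05 m^2
vt = sqrt(2mg/(Cd*rho*A)) = sqrt(2*0.0394*9.81/(0.25 * 1.225 * 6.36173e-05)) = 199.2 m/s

199.2 m/s


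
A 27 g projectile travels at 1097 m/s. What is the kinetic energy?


E = 0.5*m*v^2 = 0.5*0.027*1097^2 = 16246 J

16246 J


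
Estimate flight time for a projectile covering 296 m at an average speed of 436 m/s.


t = d/v = 296/436 = 0.6789 s

0.6789 s


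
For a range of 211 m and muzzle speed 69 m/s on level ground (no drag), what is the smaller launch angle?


sin(2*theta) = R*g/v0^2 = 211*9.81/69^2 = 0.434764, theta = arcsin(0.434764)/2 = 12.89°

12.89 degrees


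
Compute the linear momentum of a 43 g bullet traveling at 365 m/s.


p = m*v = 0.043*365 = 15.69 kg·m/s

15.69 kg·m/s


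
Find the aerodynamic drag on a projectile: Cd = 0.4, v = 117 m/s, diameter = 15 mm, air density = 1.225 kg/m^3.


A = pi*(d/2)^2 = pi*(15/2000)^2 = 1.76715e-04 m^2
Fd = 0.5*Cd*rho*A*v^2 = 0.5*0.4*1.225*1.76715e-04*117^2 = 0.5927 N

0.5927 N


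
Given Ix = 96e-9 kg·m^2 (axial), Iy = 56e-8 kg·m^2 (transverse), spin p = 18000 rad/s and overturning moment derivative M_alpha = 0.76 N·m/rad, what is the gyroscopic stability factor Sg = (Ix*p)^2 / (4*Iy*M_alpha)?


Sg = Ix^2 * p^2 / (4 * Iy * M_alpha) = (96e-9)^2 * 18000^2 / (4 * 56e-8 * 0.76) = 1.754

1.754


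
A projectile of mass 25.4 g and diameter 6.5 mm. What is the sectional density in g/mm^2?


SD = m/d^2 = 25.4/6.5^2 = 0.6012 g/mm^2

0.6012 g/mm^2


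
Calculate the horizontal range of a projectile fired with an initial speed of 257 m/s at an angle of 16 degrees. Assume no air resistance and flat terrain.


R = v0^2 * sin(2*theta) / g = 257^2 * sin(2*16°) / 9.81 = 3568 m

3568 m


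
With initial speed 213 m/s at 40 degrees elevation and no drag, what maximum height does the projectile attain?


H = (v0*sin(theta))^2 / (2g) = (213*sin(40°))^2 / (2*9.81) = 955.4 m

955.4 m


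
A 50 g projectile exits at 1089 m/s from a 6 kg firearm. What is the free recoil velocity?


v_recoil = m_p * v_p / m_gun = 0.05 * 1089 / 6 = 9.075 m/s

9.075 m/s


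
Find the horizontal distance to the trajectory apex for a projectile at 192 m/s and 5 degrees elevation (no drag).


R = v0^2*sin(2*theta)/g = 192^2*sin(2*5°)/9.81 = 652.535 m
apex_dist = R/2 = 652.535/2 = 326.3 m

326.3 m


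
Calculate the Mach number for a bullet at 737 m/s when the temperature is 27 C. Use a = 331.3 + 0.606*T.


a = 331.3 + 0.606*(27) = 347.662 m/s
M = v/a = 737/347.662 = 2.12

2.12


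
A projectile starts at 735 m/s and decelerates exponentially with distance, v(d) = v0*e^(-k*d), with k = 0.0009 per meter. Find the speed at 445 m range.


v = v0*exp(-k*d) = 735*exp(-0.0009*445) = 492.4 m/s

492.4 m/s


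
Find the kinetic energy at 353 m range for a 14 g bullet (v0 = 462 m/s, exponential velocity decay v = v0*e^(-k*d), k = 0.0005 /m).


v = v0*exp(-k*d) = 462*exp(-0.0005*353) = 387.248 m/s
E = 0.5*m*v^2 = 0.5*0.014*387.248^2 = 1050 J

1050 J


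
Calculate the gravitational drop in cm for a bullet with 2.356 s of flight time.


drop = 0.5*g*t^2 = 0.5*9.81*2.356^2 = 27.2264 m ≈ 2723 cm

2723 cm


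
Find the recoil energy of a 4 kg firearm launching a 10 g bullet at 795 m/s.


v_r = m_p*v_p/m_gun = 0.01*795/4 = 1.9875 m/s, E_r = 0.5*m_gun*v_r^2 = 0.5*4*1.9875^2 = 7.9 J

7.9 J


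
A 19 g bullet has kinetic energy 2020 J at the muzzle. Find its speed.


v = sqrt(2*E/m) = sqrt(2*2020/0.019) = 461.1 m/s

461.1 m/s


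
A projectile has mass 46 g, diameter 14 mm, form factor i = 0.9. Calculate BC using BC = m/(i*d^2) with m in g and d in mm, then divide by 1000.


BC = m/(i*d^2*1000) = 46/(0.9 * 14^2 * 1000) = 0.0002608

0.0002608


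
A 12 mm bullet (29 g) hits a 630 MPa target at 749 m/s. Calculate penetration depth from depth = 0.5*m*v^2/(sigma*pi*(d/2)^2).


A = pi*(d/2)^2 = pi*(12/2)^2 = 113.097 mm^2
E = 0.5*m*v^2 = 0.5*0.029*749^2 = 8134.51 J
depth = E/(sigma*A) = 8134.51 J / (630 MPa * 113.097 mm^2) = 8134.51/(630 * 113.097) m = 0.114167 m ≈ 114.2 mm

114.2 mm


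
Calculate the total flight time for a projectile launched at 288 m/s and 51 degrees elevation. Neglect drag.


T = 2*v0*sin(theta)/g = 2*288*sin(51°)/9.81 = 45.63 s

45.63 s


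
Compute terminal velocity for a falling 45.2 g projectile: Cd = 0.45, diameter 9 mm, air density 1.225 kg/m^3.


A = pi*(d/2)^2 = pi*(9/2000)^2 = 6.36173e-05 m^2
vt = sqrt(2mg/(Cd*rho*A)) = sqrt(2*0.0452*9.81/(0.45 * 1.225 * 6.36173e-05)) = 159 m/s

159 m/s


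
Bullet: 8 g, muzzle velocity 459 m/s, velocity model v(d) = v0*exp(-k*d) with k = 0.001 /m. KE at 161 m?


v = v0*exp(-k*d) = 459*exp(-0.001*161) = 390.743 m/s
E = 0.5*m*v^2 = 0.5*0.008*390.743^2 = 610.7 J

610.7 J


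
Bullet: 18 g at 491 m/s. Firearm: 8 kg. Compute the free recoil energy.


v_r = m_p*v_p/m_gun = 0.018*491/8 = 1.10475 m/s, E_r = 0.5*m_gun*v_r^2 = 0.5*8*1.10475^2 = 4.882 J

4.882 J


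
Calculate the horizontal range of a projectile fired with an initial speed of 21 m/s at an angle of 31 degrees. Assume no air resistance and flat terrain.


R = v0^2 * sin(2*theta) / g = 21^2 * sin(2*31°) / 9.81 = 39.69 m

39.69 m


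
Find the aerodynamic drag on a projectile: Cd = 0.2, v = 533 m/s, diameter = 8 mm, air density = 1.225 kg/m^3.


A = pi*(d/2)^2 = pi*(8/2000)^2 = 5.02655e-05 m^2
Fd = 0.5*Cd*rho*A*v^2 = 0.5*0.2*1.225*5.02655e-05*533^2 = 1.749 N

1.749 N


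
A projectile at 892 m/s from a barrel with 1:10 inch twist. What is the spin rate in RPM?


twist_m = 10*0.0254 = 0.254 m
spin = v/twist = 892/0.254 = 3511.811 rev/s
RPM = spin*60 = 3511.811*60 ≈ 210709 RPM

210709 RPM


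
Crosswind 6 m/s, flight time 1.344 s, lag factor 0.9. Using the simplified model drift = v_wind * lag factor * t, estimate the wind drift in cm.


drift = v_wind * lag * t = 6 * 0.9 * 1.344 = 7.2576 m ≈ 725.8 cm

725.8 cm


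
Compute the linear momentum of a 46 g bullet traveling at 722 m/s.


p = m*v = 0.046*722 = 33.21 kg·m/s

33.21 kg·m/s


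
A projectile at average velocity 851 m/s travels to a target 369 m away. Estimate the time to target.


t = d/v = 369/851 = 0.4336 s

0.4336 s


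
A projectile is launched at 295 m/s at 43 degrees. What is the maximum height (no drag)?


H = (v0*sin(theta))^2 / (2g) = (295*sin(43°))^2 / (2*9.81) = 2063 m

2063 m


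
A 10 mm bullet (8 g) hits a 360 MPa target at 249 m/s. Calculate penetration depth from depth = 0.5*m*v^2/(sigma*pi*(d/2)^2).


A = pi*(d/2)^2 = pi*(10/2)^2 = 78.5398 mm^2
E = 0.5*m*v^2 = 0.5*0.008*249^2 = 248.004 J
depth = E/(sigma*A) = 248.004 J / (360 MPa * 78.5398 mm^2) = 248.004/(360 * 78.5398) m = 0.00877135 m ≈ 8.771 mm

8.771 mm


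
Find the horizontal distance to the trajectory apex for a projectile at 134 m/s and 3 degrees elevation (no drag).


R = v0^2*sin(2*theta)/g = 134^2*sin(2*3°)/9.81 = 191.327 m
apex_dist = R/2 = 191.327/2 = 95.66 m

95.66 m


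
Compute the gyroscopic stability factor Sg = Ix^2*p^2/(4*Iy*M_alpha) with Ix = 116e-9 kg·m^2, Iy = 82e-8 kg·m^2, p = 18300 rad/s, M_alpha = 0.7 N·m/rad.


Sg = Ix^2 * p^2 / (4 * Iy * M_alpha) = (116e-9)^2 * 18300^2 / (4 * 82e-8 * 0.7) = 1.963

1.963


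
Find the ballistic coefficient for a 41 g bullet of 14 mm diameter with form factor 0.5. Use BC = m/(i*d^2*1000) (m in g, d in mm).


BC = m/(i*d^2*1000) = 41/(0.5 * 14^2 * 1000) = 0.0004184

0.0004184


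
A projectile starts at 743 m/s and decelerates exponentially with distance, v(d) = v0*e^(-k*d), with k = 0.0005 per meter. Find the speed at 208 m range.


v = v0*exp(-k*d) = 743*exp(-0.0005*208) = 669.6 m/s

669.6 m/s


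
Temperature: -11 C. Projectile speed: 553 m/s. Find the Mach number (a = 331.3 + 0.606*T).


a = 331.3 + 0.606*(-11) = 324.634 m/s
M = v/a = 553/324.634 = 1.703

1.703


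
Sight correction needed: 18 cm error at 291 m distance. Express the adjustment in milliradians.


1 mrad subtends 1 cm per 10 m of range, so adj = error_cm / (dist_m / 10) = 18 / (291/10) = 0.6186 mrad

0.6186 mrad


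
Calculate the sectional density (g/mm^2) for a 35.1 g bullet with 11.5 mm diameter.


SD = m/d^2 = 35.1/11.5^2 = 0.2654 g/mm^2

0.2654 g/mm^2


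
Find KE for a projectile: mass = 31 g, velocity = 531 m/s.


E = 0.5*m*v^2 = 0.5*0.031*531^2 = 4370 J

4370 J


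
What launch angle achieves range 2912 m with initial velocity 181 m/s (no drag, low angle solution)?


sin(2*theta) = R*g/v0^2 = 2912*9.81/181^2 = 0.871973, theta = arcsin(0.871973)/2 = 30.34°

30.34 degrees


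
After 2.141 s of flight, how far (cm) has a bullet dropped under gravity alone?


drop = 0.5*g*t^2 = 0.5*9.81*2.141^2 = 22.4839 m ≈ 2248 cm

2248 cm


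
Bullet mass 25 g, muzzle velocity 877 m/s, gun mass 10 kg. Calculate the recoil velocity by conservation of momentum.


v_recoil = m_p * v_p / m_gun = 0.025 * 877 / 10 = 2.192 m/s

2.192 m/s


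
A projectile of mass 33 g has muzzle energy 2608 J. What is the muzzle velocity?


v = sqrt(2*E/m) = sqrt(2*2608/0.033) = 397.6 m/s

397.6 m/s


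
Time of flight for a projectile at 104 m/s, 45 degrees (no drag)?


T = 2*v0*sin(theta)/g = 2*104*sin(45°)/9.81 = 14.99 s

14.99 s


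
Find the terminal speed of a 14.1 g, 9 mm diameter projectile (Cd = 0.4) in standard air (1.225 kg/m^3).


A = pi*(d/2)^2 = pi*(9/2000)^2 = 6.36173e-05 m^2
vt = sqrt(2mg/(Cd*rho*A)) = sqrt(2*0.0141*9.81/(0.4 * 1.225 * 6.36173e-05)) = 94.2 m/s

94.2 m/s


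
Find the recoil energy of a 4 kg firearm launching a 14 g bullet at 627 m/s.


v_r = m_p*v_p/m_gun = 0.014*627/4 = 2.1945 m/s, E_r = 0.5*m_gun*v_r^2 = 0.5*4*2.1945^2 = 9.632 J

9.632 J


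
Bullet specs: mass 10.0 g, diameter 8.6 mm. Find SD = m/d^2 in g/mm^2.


SD = m/d^2 = 10.0/8.6^2 = 0.1352 g/mm^2

0.1352 g/mm^2


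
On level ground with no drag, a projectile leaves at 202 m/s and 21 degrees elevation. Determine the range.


R = v0^2 * sin(2*theta) / g = 202^2 * sin(2*21°) / 9.81 = 2783 m

2783 m


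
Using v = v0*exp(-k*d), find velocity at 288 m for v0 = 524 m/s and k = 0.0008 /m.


v = v0*exp(-k*d) = 524*exp(-0.0008*288) = 416.2 m/s

416.2 m/s


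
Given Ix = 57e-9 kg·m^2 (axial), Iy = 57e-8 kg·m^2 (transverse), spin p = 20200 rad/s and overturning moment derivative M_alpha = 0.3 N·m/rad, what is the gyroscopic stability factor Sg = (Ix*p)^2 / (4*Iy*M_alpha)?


Sg = Ix^2 * p^2 / (4 * Iy * M_alpha) = (57e-9)^2 * 20200^2 / (4 * 57e-8 * 0.3) = 1.938

1.938


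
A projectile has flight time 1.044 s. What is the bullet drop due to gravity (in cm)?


drop = 0.5*g*t^2 = 0.5*9.81*1.044^2 = 5.34614 m ≈ 534.6 cm

534.6 cm


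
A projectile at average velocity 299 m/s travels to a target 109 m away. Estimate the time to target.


t = d/v = 109/299 = 0.3645 s

0.3645 s


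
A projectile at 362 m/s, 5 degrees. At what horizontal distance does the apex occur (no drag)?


R = v0^2*sin(2*theta)/g = 362^2*sin(2*5°)/9.81 = 2319.63 m
apex_dist = R/2 = 2319.63/2 = 1160 m

1160 m


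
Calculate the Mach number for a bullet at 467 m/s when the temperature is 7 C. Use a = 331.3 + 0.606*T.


a = 331.3 + 0.606*(7) = 335.542 m/s
M = v/a = 467/335.542 = 1.392

1.392


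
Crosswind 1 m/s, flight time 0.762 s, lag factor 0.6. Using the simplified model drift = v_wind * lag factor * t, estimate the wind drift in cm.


drift = v_wind * lag * t = 1 * 0.6 * 0.762 = 0.4572 m ≈ 45.72 cm

45.72 cm


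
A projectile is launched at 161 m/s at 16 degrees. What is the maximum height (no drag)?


H = (v0*sin(theta))^2 / (2g) = (161*sin(16°))^2 / (2*9.81) = 100.4 m

100.4 m


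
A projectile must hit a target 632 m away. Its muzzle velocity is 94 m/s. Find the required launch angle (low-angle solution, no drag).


sin(2*theta) = R*g/v0^2 = 632*9.81/94^2 = 0.701666, theta = arcsin(0.701666)/2 = 22.28°

22.28 degrees


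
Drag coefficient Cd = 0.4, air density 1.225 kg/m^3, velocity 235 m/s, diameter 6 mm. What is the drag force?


A = pi*(d/2)^2 = pi*(6/2000)^2 = 2.82743e-05 m^2
Fd = 0.5*Cd*rho*A*v^2 = 0.5*0.4*1.225*2.82743e-05*235^2 = 0.3826 N

0.3826 N


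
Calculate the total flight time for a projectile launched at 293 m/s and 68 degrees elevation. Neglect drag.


T = 2*v0*sin(theta)/g = 2*293*sin(68°)/9.81 = 55.39 s

55.39 s


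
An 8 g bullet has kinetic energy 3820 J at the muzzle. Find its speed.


v = sqrt(2*E/m) = sqrt(2*3820/0.008) = 977.2 m/s

977.2 m/s


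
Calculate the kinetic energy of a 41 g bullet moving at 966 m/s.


E = 0.5*m*v^2 = 0.5*0.041*966^2 = 19130 J

19130 J
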